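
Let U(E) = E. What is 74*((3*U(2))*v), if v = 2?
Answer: 888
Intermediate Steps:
74*((3*U(2))*v) = 74*((3*2)*2) = 74*(6*2) = 74*12 = 888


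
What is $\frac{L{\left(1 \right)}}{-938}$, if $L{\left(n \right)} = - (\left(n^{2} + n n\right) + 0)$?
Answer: $\frac{1}{469} \approx 0.0021322$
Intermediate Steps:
$L{\left(n \right)} = - 2 n^{2}$ ($L{\left(n \right)} = - (\left(n^{2} + n^{2}\right) + 0) = - (2 n^{2} + 0) = - 2 n^{2}$)
$\frac{L{\left(1 \right)}}{-938} = \frac{\left(-2\right) 1^{2}}{-938} = \left(-2\right) 1 \left(- \frac{1}{938}\right) = \left(-2\right) \left(- \frac{1}{938}\right) = \frac{1}{469}$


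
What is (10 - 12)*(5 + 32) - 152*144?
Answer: -21962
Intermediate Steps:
(10 - 12)*(5 + 32) - 152*144 = -2*37 - 21888 = -74 - 21888 = -21962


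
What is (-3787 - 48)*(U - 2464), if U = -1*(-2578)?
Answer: -437190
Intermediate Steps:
U = 2578
(-3787 - 48)*(U - 2464) = (-3787 - 48)*(2578 - 2464) = -3835*114 = -437190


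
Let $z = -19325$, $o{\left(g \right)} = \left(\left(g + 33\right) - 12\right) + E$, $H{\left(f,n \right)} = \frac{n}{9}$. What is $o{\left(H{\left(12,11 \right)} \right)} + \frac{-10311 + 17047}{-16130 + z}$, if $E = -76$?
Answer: $- \frac{17220844}{319095} \approx -53.968$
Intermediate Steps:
$H{\left(f,n \right)} = \frac{n}{9}$ ($H{\left(f,n \right)} = n \frac{1}{9} = \frac{n}{9}$)
$o{\left(g \right)} = -55 + g$ ($o{\left(g \right)} = \left(\left(g + 33\right) - 12\right) - 76 = \left(\left(33 + g\right) - 12\right) - 76 = \left(21 + g\right) - 76 = -55 + g$)
$o{\left(H{\left(12,11 \right)} \right)} + \frac{-10311 + 17047}{-16130 + z} = \left(-55 + \frac{1}{9} \cdot 11\right) + \frac{-10311 + 17047}{-16130 - 19325} = \left(-55 + \frac{11}{9}\right) + \frac{6736}{-35455} = - \frac{484}{9} + 6736 \left(- \frac{1}{35455}\right) = - \frac{484}{9} - \frac{6736}{35455} = - \frac{17220844}{319095}$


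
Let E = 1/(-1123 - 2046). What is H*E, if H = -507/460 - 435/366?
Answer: 64277/88922140 ≈ 0.00072285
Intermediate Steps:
E = -1/3169 (E = 1/(-3169) = -1/3169 ≈ -0.00031556)
H = -64277/28060 (H = -507*1/460 - 435*1/366 = -507/460 - 145/122 = -64277/28060 ≈ -2.2907)
H*E = -64277/28060*(-1/3169) = 64277/88922140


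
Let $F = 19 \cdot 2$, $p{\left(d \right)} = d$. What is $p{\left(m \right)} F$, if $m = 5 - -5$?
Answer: $380$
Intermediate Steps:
$m = 10$ ($m = 5 + 5 = 10$)
$F = 38$
$p{\left(m \right)} F = 10 \cdot 38 = 380$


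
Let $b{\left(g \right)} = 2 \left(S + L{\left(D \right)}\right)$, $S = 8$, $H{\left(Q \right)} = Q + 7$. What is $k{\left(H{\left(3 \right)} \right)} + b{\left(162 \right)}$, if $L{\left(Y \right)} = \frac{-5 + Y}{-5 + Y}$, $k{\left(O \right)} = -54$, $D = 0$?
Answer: $-36$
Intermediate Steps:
$H{\left(Q \right)} = 7 + Q$
$L{\left(Y \right)} = 1$
$b{\left(g \right)} = 18$ ($b{\left(g \right)} = 2 \left(8 + 1\right) = 2 \cdot 9 = 18$)
$k{\left(H{\left(3 \right)} \right)} + b{\left(162 \right)} = -54 + 18 = -36$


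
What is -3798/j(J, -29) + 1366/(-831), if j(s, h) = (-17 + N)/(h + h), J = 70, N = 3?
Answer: -91537564/5817 ≈ -15736.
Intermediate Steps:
j(s, h) = -7/h (j(s, h) = (-17 + 3)/(h + h) = -14*1/(2*h) = -7/h)
-3798/j(J, -29) + 1366/(-831) = -3798/((-7/(-29))) + 1366/(-831) = -3798/((-7*(-1/29))) + 1366*(-1/831) = -3798/7/29 - 1366/831 = -3798*29/7 - 1366/831 = -110142/7 - 1366/831 = -91537564/5817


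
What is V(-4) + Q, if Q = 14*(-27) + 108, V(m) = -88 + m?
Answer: -362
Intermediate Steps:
Q = -270 (Q = -378 + 108 = -270)
V(-4) + Q = (-88 - 4) - 270 = -92 - 270 = -362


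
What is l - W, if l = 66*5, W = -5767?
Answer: 6097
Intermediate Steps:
l = 330
l - W = 330 - 1*(-5767) = 330 + 5767 = 6097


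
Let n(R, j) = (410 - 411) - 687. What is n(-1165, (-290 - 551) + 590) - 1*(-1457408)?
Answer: 1456720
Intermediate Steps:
n(R, j) = -688 (n(R, j) = -1 - 687 = -688)
n(-1165, (-290 - 551) + 590) - 1*(-1457408) = -688 - 1*(-1457408) = -688 + 1457408 = 1456720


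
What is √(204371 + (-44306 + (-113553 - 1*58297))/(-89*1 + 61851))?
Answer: √194892238303013/30881 ≈ 452.07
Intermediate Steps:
√(204371 + (-44306 + (-113553 - 1*58297))/(-89*1 + 61851)) = √(204371 + (-44306 + (-113553 - 58297))/(-89 + 61851)) = √(204371 + (-44306 - 171850)/61762) = √(204371 - 216156*1/61762) = √(204371 - 108078/30881) = √(6311072773/30881) = √194892238303013/30881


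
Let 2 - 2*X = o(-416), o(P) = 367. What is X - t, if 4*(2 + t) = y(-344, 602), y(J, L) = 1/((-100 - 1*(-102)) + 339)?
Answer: -246203/1364 ≈ -180.50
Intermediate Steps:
y(J, L) = 1/341 (y(J, L) = 1/((-100 + 102) + 339) = 1/(2 + 339) = 1/341)
X = -365/2 (X = 1 - ½*367 = 1 - 367/2 = -365/2 ≈ -182.50)
t = -2727/1364 (t = -2 + (¼)*(1/341) = -2 + 1/1364 = -2727/1364 ≈ -1.9993)
X - t = -365/2 - 1*(-2727/1364) = -365/2 + 2727/1364 = -246203/1364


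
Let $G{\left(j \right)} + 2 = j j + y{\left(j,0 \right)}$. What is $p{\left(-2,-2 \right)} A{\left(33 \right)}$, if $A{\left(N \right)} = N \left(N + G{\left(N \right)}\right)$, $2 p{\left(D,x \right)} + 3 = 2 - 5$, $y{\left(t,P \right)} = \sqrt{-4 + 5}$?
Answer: $-110979$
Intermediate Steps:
$y{\left(t,P \right)} = 1$ ($y{\left(t,P \right)} = \sqrt{1} = 1$)
$G{\left(j \right)} = -1 + j^{2}$ ($G{\left(j \right)} = -2 + \left(j j + 1\right) = -2 + \left(j^{2} + 1\right) = -2 + \left(1 + j^{2}\right) = -1 + j^{2}$)
$p{\left(D,x \right)} = -3$ ($p{\left(D,x \right)} = - \frac{3}{2} + \frac{2 - 5}{2} = - \frac{3}{2} + \frac{1}{2} \left(-3\right) = - \frac{3}{2} - \frac{3}{2} = -3$)
$A{\left(N \right)} = N \left(-1 + N + N^{2}\right)$ ($A{\left(N \right)} = N \left(N + \left(-1 + N^{2}\right)\right) = N \left(-1 + N + N^{2}\right)$)
$p{\left(-2,-2 \right)} A{\left(33 \right)} = - 3 \cdot 33 \left(-1 + 33 + 33^{2}\right) = - 3 \cdot 33 \left(-1 + 33 + 1089\right) = - 3 \cdot 33 \cdot 1121 = \left(-3\right) 36993 = -110979$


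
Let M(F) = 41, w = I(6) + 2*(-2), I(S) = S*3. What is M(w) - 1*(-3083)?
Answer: 3124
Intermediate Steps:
I(S) = 3*S
w = 14 (w = 3*6 + 2*(-2) = 18 - 4 = 14)
M(w) - 1*(-3083) = 41 - 1*(-3083) = 41 + 3083 = 3124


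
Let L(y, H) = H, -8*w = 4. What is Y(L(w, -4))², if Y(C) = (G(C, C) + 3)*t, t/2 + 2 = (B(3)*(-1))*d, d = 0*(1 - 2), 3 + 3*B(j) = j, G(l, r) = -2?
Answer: 16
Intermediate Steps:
w = -½ (w = -⅛*4 = -½ ≈ -0.50000)
B(j) = -1 + j/3
d = 0 (d = 0*(-1) = 0)
t = -4 (t = -4 + 2*(((-1 + (⅓)*3)*(-1))*0) = -4 + 2*(((-1 + 1)*(-1))*0) = -4 + 2*((0*(-1))*0) = -4 + 2*(0*0) = -4 + 2*0 = -4 + 0 = -4)
Y(C) = -4 (Y(C) = (-2 + 3)*(-4) = 1*(-4) = -4)
Y(L(w, -4))² = (-4)² = 16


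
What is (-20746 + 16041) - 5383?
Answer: -10088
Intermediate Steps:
(-20746 + 16041) - 5383 = -4705 - 5383 = -10088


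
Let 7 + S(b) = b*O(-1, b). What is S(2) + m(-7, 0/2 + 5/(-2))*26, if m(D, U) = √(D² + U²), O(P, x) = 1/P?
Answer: -9 + 13*√221 ≈ 184.26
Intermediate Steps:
S(b) = -7 - b (S(b) = -7 + b/(-1) = -7 + b*(-1) = -7 - b)
S(2) + m(-7, 0/2 + 5/(-2))*26 = (-7 - 1*2) + √((-7)² + (0/2 + 5/(-2))²)*26 = (-7 - 2) + √(49 + (0*(½) + 5*(-½))²)*26 = -9 + √(49 + (0 - 5/2)²)*26 = -9 + √(49 + (-5/2)²)*26 = -9 + √(49 + 25/4)*26 = -9 + √(221/4)*26 = -9 + (√221/2)*26 = -9 + 13*√221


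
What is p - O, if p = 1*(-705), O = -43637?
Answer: 42932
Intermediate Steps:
p = -705
p - O = -705 - 1*(-43637) = -705 + 43637 = 42932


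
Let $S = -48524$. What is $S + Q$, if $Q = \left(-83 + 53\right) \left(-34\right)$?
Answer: $-47504$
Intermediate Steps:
$Q = 1020$ ($Q = \left(-30\right) \left(-34\right) = 1020$)
$S + Q = -48524 + 1020 = -47504$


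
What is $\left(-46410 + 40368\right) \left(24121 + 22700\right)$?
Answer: $-282892482$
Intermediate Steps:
$\left(-46410 + 40368\right) \left(24121 + 22700\right) = \left(-6042\right) 46821 = -282892482$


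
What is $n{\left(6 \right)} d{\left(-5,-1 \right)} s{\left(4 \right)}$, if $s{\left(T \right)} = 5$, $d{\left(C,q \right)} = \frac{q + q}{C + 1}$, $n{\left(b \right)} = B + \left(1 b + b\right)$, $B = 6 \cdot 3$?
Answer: $75$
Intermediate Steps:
$B = 18$
$n{\left(b \right)} = 18 + 2 b$ ($n{\left(b \right)} = 18 + \left(1 b + b\right) = 18 + \left(b + b\right) = 18 + 2 b$)
$d{\left(C,q \right)} = \frac{2 q}{1 + C}$
$n{\left(6 \right)} d{\left(-5,-1 \right)} s{\left(4 \right)} = \left(18 + 2 \cdot 6\right) 2 \left(-1\right) \frac{1}{1 - 5} \cdot 5 = \left(18 + 12\right) 2 \left(-1\right) \frac{1}{-4} \cdot 5 = 30 \cdot 2 \left(-1\right) \left(- \frac{1}{4}\right) 5 = 30 \cdot \frac{1}{2} \cdot 5 = 15 \cdot 5 = 75$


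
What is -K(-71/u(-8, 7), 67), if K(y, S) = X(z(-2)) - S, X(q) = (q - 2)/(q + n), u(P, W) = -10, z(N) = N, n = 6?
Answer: 68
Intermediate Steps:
X(q) = (-2 + q)/(6 + q) (X(q) = (q - 2)/(q + 6) = (-2 + q)/(6 + q))
K(y, S) = -1 - S (K(y, S) = (-2 - 2)/(6 - 2) - S = -4/4 - S = (¼)*(-4) - S = -1 - S)
-K(-71/u(-8, 7), 67) = -(-1 - 1*67) = -(-1 - 67) = -1*(-68) = 68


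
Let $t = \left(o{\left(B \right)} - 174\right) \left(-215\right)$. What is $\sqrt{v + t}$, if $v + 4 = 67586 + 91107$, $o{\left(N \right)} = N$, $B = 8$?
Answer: $\sqrt{194379} \approx 440.88$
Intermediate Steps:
$v = 158689$ ($v = -4 + \left(67586 + 91107\right) = -4 + 158693 = 158689$)
$t = 35690$ ($t = \left(8 - 174\right) \left(-215\right) = \left(-166\right) \left(-215\right) = 35690$)
$\sqrt{v + t} = \sqrt{158689 + 35690} = \sqrt{194379}$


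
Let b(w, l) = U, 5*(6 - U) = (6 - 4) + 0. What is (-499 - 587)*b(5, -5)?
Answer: -30408/5 ≈ -6081.6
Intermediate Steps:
U = 28/5 (U = 6 - ((6 - 4) + 0)/5 = 6 - (2 + 0)/5 = 6 - 1/5*2 = 6 - 2/5 = 28/5 ≈ 5.6000)
b(w, l) = 28/5
(-499 - 587)*b(5, -5) = (-499 - 587)*(28/5) = -1086*28/5 = -30408/5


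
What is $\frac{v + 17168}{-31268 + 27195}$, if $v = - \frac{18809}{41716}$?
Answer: $- \frac{716161479}{169909268} \approx -4.215$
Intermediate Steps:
$v = - \frac{18809}{41716}$ ($v = \left(-18809\right) \frac{1}{41716} = - \frac{18809}{41716} \approx -0.45088$)
$\frac{v + 17168}{-31268 + 27195} = \frac{- \frac{18809}{41716} + 17168}{-31268 + 27195} = \frac{716161479}{41716 \left(-4073\right)} = \frac{716161479}{41716} \left(- \frac{1}{4073}\right) = - \frac{716161479}{169909268}$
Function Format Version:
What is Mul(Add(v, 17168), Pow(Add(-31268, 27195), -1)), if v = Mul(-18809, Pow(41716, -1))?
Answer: Rational(-716161479, 169909268) ≈ -4.2150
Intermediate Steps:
v = Rational(-18809, 41716) (v = Mul(-18809, Rational(1, 41716)) = Rational(-18809, 41716) ≈ -0.45088)
Mul(Add(v, 17168), Pow(Add(-31268, 27195), -1)) = Mul(Add(Rational(-18809, 41716), 17168), Pow(Add(-31268, 27195), -1)) = Mul(Rational(716161479, 41716), Pow(-4073, -1)) = Mul(Rational(716161479, 41716), Rational(-1, 4073)) = Rational(-716161479, 169909268)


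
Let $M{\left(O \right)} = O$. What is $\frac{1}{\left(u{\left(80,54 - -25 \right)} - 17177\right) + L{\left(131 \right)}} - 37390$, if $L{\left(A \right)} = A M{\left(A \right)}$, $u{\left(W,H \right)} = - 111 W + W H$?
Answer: $- \frac{96316641}{2576} \approx -37390.0$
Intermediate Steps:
$u{\left(W,H \right)} = - 111 W + H W$
$L{\left(A \right)} = A^{2}$ ($L{\left(A \right)} = A A = A^{2}$)
$\frac{1}{\left(u{\left(80,54 - -25 \right)} - 17177\right) + L{\left(131 \right)}} - 37390 = \frac{1}{\left(80 \left(-111 + \left(54 - -25\right)\right) - 17177\right) + 131^{2}} - 37390 = \frac{1}{\left(80 \left(-111 + \left(54 + 25\right)\right) - 17177\right) + 17161} - 37390 = \frac{1}{\left(80 \left(-111 + 79\right) - 17177\right) + 17161} - 37390 = \frac{1}{\left(80 \left(-32\right) - 17177\right) + 17161} - 37390 = \frac{1}{\left(-2560 - 17177\right) + 17161} - 37390 = \frac{1}{-19737 + 17161} - 37390 = \frac{1}{-2576} - 37390 = - \frac{1}{2576} - 37390 = - \frac{96316641}{2576}$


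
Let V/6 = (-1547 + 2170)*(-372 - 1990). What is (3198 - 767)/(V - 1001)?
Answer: -143/519421 ≈ -0.00027531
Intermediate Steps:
V = -8829156 (V = 6*((-1547 + 2170)*(-372 - 1990)) = 6*(623*(-2362)) = 6*(-1471526) = -8829156)
(3198 - 767)/(V - 1001) = (3198 - 767)/(-8829156 - 1001) = 2431/(-8830157) = 2431*(-1/8830157) = -143/519421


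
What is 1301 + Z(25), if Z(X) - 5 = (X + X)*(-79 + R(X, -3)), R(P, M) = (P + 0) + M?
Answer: -1544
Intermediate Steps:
R(P, M) = M + P (R(P, M) = P + M = M + P)
Z(X) = 5 + 2*X*(-82 + X) (Z(X) = 5 + (X + X)*(-79 + (-3 + X)) = 5 + (2*X)*(-82 + X) = 5 + 2*X*(-82 + X))
1301 + Z(25) = 1301 + (5 - 164*25 + 2*25²) = 1301 + (5 - 4100 + 2*625) = 1301 + (5 - 4100 + 1250) = 1301 - 2845 = -1544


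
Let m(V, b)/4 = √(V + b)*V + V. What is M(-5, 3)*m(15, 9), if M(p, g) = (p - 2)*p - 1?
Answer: 2040 + 4080*√6 ≈ 12034.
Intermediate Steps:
M(p, g) = -1 + p*(-2 + p) (M(p, g) = (-2 + p)*p - 1 = p*(-2 + p) - 1 = -1 + p*(-2 + p))
m(V, b) = 4*V + 4*V*√(V + b) (m(V, b) = 4*(√(V + b)*V + V) = 4*(V*√(V + b) + V) = 4*(V + V*√(V + b)) = 4*V + 4*V*√(V + b))
M(-5, 3)*m(15, 9) = (-1 + (-5)² - 2*(-5))*(4*15*(1 + √(15 + 9))) = (-1 + 25 + 10)*(4*15*(1 + √24)) = 34*(4*15*(1 + 2*√6)) = 34*(60 + 120*√6) = 2040 + 4080*√6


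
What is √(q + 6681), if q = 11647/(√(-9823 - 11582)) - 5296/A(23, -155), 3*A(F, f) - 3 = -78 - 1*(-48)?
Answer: √(3330670620625 - 249304035*I*√21405)/21405 ≈ 85.262 - 0.46684*I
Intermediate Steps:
A(F, f) = -9 (A(F, f) = 1 + (-78 - 1*(-48))/3 = 1 + (-78 + 48)/3 = 1 + (⅓)*(-30) = 1 - 10 = -9)
q = 5296/9 - 11647*I*√21405/21405 (q = 11647/(√(-9823 - 11582)) - 5296/(-9) = 11647/(√(-21405)) - 5296*(-⅑) = 11647/((I*√21405)) + 5296/9 = 11647*(-I*√21405/21405) + 5296/9 = -11647*I*√21405/21405 + 5296/9 = 5296/9 - 11647*I*√21405/21405 ≈ 588.44 - 79.608*I)
√(q + 6681) = √((5296/9 - 11647*I*√21405/21405) + 6681) = √(65425/9 - 11647*I*√21405/21405)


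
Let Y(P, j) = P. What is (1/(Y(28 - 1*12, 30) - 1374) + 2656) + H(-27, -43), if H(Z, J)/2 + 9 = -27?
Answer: 3509071/1358 ≈ 2584.0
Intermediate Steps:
H(Z, J) = -72 (H(Z, J) = -18 + 2*(-27) = -18 - 54 = -72)
(1/(Y(28 - 1*12, 30) - 1374) + 2656) + H(-27, -43) = (1/((28 - 1*12) - 1374) + 2656) - 72 = (1/((28 - 12) - 1374) + 2656) - 72 = (1/(16 - 1374) + 2656) - 72 = (1/(-1358) + 2656) - 72 = (-1/1358 + 2656) - 72 = 3606847/1358 - 72 = 3509071/1358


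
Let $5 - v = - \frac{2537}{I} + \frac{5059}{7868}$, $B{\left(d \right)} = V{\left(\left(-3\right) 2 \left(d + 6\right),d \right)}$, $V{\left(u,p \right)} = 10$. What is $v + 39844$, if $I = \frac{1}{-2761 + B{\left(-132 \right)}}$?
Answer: $- \frac{54599503243}{7868} \approx -6.9394 \cdot 10^{6}$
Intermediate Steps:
$B{\left(d \right)} = 10$
$I = - \frac{1}{2751}$ ($I = \frac{1}{-2761 + 10} = \frac{1}{-2751} = - \frac{1}{2751} \approx -0.0003635$)
$v = - \frac{54912995835}{7868}$ ($v = 5 - \left(- \frac{2537}{- \frac{1}{2751}} + \frac{5059}{7868}\right) = 5 - \left(\left(-2537\right) \left(-2751\right) + 5059 \cdot \frac{1}{7868}\right) = 5 - \left(6979287 + \frac{5059}{7868}\right) = 5 - \frac{54913035175}{7868} = - \frac{54912995835}{7868} \approx -6.9793 \cdot 10^{6}$)
$v + 39844 = - \frac{54912995835}{7868} + 39844 = - \frac{54599503243}{7868}$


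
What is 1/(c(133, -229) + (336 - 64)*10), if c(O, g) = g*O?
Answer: -1/27737 ≈ -3.6053e-5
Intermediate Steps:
c(O, g) = O*g
1/(c(133, -229) + (336 - 64)*10) = 1/(133*(-229) + (336 - 64)*10) = 1/(-30457 + 272*10) = 1/(-30457 + 2720) = 1/(-27737) = -1/27737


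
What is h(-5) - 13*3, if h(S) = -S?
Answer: -34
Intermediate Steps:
h(-5) - 13*3 = -1*(-5) - 13*3 = 5 - 39 = -34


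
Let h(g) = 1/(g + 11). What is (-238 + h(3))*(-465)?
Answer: 1548915/14 ≈ 1.1064e+5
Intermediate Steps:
h(g) = 1/(11 + g)
(-238 + h(3))*(-465) = (-238 + 1/(11 + 3))*(-465) = (-238 + 1/14)*(-465) = -3331/14*(-465) = 1548915/14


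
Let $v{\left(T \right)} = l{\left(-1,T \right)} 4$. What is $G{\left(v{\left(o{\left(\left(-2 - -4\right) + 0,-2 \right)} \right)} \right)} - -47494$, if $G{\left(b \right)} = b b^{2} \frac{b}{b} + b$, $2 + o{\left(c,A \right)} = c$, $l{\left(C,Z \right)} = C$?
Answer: $47426$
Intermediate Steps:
$o{\left(c,A \right)} = -2 + c$
$v{\left(T \right)} = -4$ ($v{\left(T \right)} = \left(-1\right) 4 = -4$)
$G{\left(b \right)} = b + b^{3}$ ($G{\left(b \right)} = b^{3} \cdot 1 + b = b^{3} + b = b + b^{3}$)
$G{\left(v{\left(o{\left(\left(-2 - -4\right) + 0,-2 \right)} \right)} \right)} - -47494 = \left(-4 + \left(-4\right)^{3}\right) - -47494 = \left(-4 - 64\right) + 47494 = -68 + 47494 = 47426$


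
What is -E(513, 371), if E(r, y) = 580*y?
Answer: -215180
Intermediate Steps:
-E(513, 371) = -580*371 = -1*215180 = -215180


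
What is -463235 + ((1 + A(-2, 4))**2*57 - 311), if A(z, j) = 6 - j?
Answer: -463033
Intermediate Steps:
-463235 + ((1 + A(-2, 4))**2*57 - 311) = -463235 + ((1 + (6 - 1*4))**2*57 - 311) = -463235 + ((1 + (6 - 4))**2*57 - 311) = -463235 + ((1 + 2)**2*57 - 311) = -463235 + (3**2*57 - 311) = -463235 + (9*57 - 311) = -463235 + (513 - 311) = -463235 + 202 = -463033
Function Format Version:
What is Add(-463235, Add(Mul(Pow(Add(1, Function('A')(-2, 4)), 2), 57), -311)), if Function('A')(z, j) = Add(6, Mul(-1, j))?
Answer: -463033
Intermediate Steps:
Add(-463235, Add(Mul(Pow(Add(1, Function('A')(-2, 4)), 2), 57), -311)) = Add(-463235, Add(Mul(Pow(Add(1, Add(6, Mul(-1, 4))), 2), 57), -311)) = Add(-463235, Add(Mul(Pow(Add(1, Add(6, -4)), 2), 57), -311)) = Add(-463235, Add(Mul(Pow(Add(1, 2), 2), 57), -311)) = Add(-463235, Add(Mul(Pow(3, 2), 57), -311)) = Add(-463235, Add(Mul(9, 57), -311)) = Add(-463235, Add(513, -311)) = Add(-463235, 202) = -463033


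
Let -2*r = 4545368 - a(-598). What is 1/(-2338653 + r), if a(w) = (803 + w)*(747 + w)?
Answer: -2/9192129 ≈ -2.1758e-7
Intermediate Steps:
a(w) = (747 + w)*(803 + w)
r = -4514823/2 (r = -(4545368 - (599841 + (-598)² + 1550*(-598)))/2 = -(4545368 - (599841 + 357604 - 926900))/2 = -(4545368 - 1*30545)/2 = -(4545368 - 30545)/2 = -½*4514823 = -4514823/2 ≈ -2.2574e+6)
1/(-2338653 + r) = 1/(-2338653 - 4514823/2) = 1/(-9192129/2) = -2/9192129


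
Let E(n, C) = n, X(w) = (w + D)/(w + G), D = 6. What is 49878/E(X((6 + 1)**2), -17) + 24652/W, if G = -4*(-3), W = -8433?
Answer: 25656535754/463815 ≈ 55316.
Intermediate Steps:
G = 12
X(w) = (6 + w)/(12 + w) (X(w) = (w + 6)/(w + 12) = (6 + w)/(12 + w))
49878/E(X((6 + 1)**2), -17) + 24652/W = 49878/(((6 + (6 + 1)**2)/(12 + (6 + 1)**2))) + 24652/(-8433) = 49878/(((6 + 7**2)/(12 + 7**2))) + 24652*(-1/8433) = 49878/(((6 + 49)/(12 + 49))) - 24652/8433 = 49878/((55/61)) - 24652/8433 = 49878/(((1/61)*55)) - 24652/8433 = 49878/(55/61) - 24652/8433 = 49878*(61/55) - 24652/8433 = 3042558/55 - 24652/8433 = 25656535754/463815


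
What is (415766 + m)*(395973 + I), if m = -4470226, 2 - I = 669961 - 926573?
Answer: -2645887888020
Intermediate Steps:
I = 256614 (I = 2 - (669961 - 926573) = 2 - 1*(-256612) = 2 + 256612 = 256614)
(415766 + m)*(395973 + I) = (415766 - 4470226)*(395973 + 256614) = -4054460*652587 = -2645887888020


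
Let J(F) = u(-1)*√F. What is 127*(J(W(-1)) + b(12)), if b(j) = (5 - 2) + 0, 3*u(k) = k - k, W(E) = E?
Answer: 381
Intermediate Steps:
u(k) = 0 (u(k) = (k - k)/3 = (⅓)*0 = 0)
b(j) = 3 (b(j) = 3 + 0 = 3)
J(F) = 0 (J(F) = 0*√F = 0)
127*(J(W(-1)) + b(12)) = 127*(0 + 3) = 127*3 = 381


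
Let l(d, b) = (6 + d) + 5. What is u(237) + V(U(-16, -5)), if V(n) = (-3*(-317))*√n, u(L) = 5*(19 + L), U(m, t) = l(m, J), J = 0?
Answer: 1280 + 951*I*√5 ≈ 1280.0 + 2126.5*I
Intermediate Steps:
l(d, b) = 11 + d
U(m, t) = 11 + m
u(L) = 95 + 5*L
V(n) = 951*√n
u(237) + V(U(-16, -5)) = (95 + 5*237) + 951*√(11 - 16) = (95 + 1185) + 951*√(-5) = 1280 + 951*(I*√5) = 1280 + 951*I*√5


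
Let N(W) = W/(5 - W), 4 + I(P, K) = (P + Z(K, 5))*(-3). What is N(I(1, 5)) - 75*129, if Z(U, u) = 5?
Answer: -261247/27 ≈ -9675.8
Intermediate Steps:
I(P, K) = -19 - 3*P (I(P, K) = -4 + (P + 5)*(-3) = -4 + (5 + P)*(-3) = -4 + (-15 - 3*P) = -19 - 3*P)
N(I(1, 5)) - 75*129 = -(-19 - 3*1)/(-5 + (-19 - 3*1)) - 75*129 = -(-19 - 3)/(-5 + (-19 - 3)) - 9675 = -1*(-22)/(-5 - 22) - 9675 = -1*(-22)/(-27) - 9675 = -1*(-22)*(-1/27) - 9675 = -22/27 - 9675 = -261247/27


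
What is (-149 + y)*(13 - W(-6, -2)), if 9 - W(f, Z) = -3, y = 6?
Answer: -143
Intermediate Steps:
W(f, Z) = 12 (W(f, Z) = 9 - 1*(-3) = 9 + 3 = 12)
(-149 + y)*(13 - W(-6, -2)) = (-149 + 6)*(13 - 1*12) = -143*(13 - 12) = -143*1 = -143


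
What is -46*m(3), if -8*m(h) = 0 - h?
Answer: -69/4 ≈ -17.250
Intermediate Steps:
m(h) = h/8 (m(h) = -(0 - h)/8 = -(-1)*h/8 = h/8)
-46*m(3) = -23*3/4 = -46*3/8 = -69/4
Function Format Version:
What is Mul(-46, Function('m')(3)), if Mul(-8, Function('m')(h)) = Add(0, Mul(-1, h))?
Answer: Rational(-69, 4) ≈ -17.250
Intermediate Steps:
Function('m')(h) = Mul(Rational(1, 8), h) (Function('m')(h) = Mul(Rational(-1, 8), Add(0, Mul(-1, h))) = Mul(Rational(-1, 8), Mul(-1, h)) = Mul(Rational(1, 8), h))
Mul(-46, Function('m')(3)) = Mul(-46, Mul(Rational(1, 8), 3)) = Mul(-46, Rational(3, 8)) = Rational(-69, 4)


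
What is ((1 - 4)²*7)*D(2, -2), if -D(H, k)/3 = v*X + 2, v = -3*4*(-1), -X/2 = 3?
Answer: 13230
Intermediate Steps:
X = -6 (X = -2*3 = -6)
v = 12 (v = -12*(-1) = 12)
D(H, k) = 210 (D(H, k) = -3*(12*(-6) + 2) = -3*(-72 + 2) = -3*(-70) = 210)
((1 - 4)²*7)*D(2, -2) = ((1 - 4)²*7)*210 = ((-3)²*7)*210 = (9*7)*210 = 63*210 = 13230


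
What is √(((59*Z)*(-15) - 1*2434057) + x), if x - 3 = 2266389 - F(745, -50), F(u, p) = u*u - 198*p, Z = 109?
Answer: I*√829055 ≈ 910.52*I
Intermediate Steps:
F(u, p) = u² - 198*p
x = 1701467 (x = 3 + (2266389 - (745² - 198*(-50))) = 3 + (2266389 - (555025 + 9900)) = 3 + (2266389 - 1*564925) = 3 + (2266389 - 564925) = 3 + 1701464 = 1701467)
√(((59*Z)*(-15) - 1*2434057) + x) = √(((59*109)*(-15) - 1*2434057) + 1701467) = √((6431*(-15) - 2434057) + 1701467) = √((-96465 - 2434057) + 1701467) = √(-2530522 + 1701467) = √(-829055) = I*√829055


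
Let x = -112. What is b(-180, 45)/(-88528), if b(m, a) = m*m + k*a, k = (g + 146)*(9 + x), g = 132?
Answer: 628065/44264 ≈ 14.189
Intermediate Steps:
k = -28634 (k = (132 + 146)*(9 - 112) = 278*(-103) = -28634)
b(m, a) = m**2 - 28634*a (b(m, a) = m*m - 28634*a = m**2 - 28634*a)
b(-180, 45)/(-88528) = ((-180)**2 - 28634*45)/(-88528) = (32400 - 1288530)*(-1/88528) = -1256130*(-1/88528) = 628065/44264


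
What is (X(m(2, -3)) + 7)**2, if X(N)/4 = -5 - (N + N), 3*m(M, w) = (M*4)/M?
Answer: 5041/9 ≈ 560.11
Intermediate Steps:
m(M, w) = 4/3 (m(M, w) = ((M*4)/M)/3 = ((4*M)/M)/3 = (1/3)*4 = 4/3)
X(N) = -20 - 8*N (X(N) = 4*(-5 - (N + N)) = 4*(-5 - 2*N) = -20 - 8*N)
(X(m(2, -3)) + 7)**2 = ((-20 - 8*4/3) + 7)**2 = ((-20 - 32/3) + 7)**2 = (-92/3 + 7)**2 = (-71/3)**2 = 5041/9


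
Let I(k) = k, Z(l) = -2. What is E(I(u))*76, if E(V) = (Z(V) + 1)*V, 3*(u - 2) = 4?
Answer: -760/3 ≈ -253.33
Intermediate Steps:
u = 10/3 (u = 2 + (⅓)*4 = 2 + 4/3 = 10/3 ≈ 3.3333)
E(V) = -V (E(V) = (-2 + 1)*V = -V)
E(I(u))*76 = -1*10/3*76 = -10/3*76 = -760/3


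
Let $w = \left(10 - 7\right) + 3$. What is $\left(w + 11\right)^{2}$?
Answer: $289$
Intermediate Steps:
$w = 6$ ($w = \left(10 - 7\right) + 3 = 3 + 3 = 6$)
$\left(w + 11\right)^{2} = \left(6 + 11\right)^{2} = 17^{2} = 289$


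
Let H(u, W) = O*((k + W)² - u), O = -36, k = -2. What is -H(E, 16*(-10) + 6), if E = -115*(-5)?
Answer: 855396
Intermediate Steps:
E = 575
H(u, W) = -36*(-2 + W)² + 36*u (H(u, W) = -36*((-2 + W)² - u) = -36*(-2 + W)² + 36*u)
-H(E, 16*(-10) + 6) = -(-36*(-2 + (16*(-10) + 6))² + 36*575) = -(-36*(-2 + (-160 + 6))² + 20700) = -(-36*(-2 - 154)² + 20700) = -(-36*(-156)² + 20700) = -(-36*24336 + 20700) = -(-876096 + 20700) = -1*(-855396) = 855396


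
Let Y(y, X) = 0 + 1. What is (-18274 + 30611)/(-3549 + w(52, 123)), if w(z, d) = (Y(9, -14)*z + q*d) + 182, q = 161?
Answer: 12337/16488 ≈ 0.74824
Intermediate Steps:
Y(y, X) = 1
w(z, d) = 182 + z + 161*d (w(z, d) = (1*z + 161*d) + 182 = (z + 161*d) + 182 = 182 + z + 161*d)
(-18274 + 30611)/(-3549 + w(52, 123)) = (-18274 + 30611)/(-3549 + (182 + 52 + 161*123)) = 12337/(-3549 + (182 + 52 + 19803)) = 12337/(-3549 + 20037) = 12337/16488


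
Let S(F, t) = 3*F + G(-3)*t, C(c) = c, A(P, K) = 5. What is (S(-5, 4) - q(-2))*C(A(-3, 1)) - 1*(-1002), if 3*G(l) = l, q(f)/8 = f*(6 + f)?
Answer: 1227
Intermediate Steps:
q(f) = 8*f*(6 + f) (q(f) = 8*(f*(6 + f)) = 8*f*(6 + f))
G(l) = l/3
S(F, t) = -t + 3*F (S(F, t) = 3*F + ((1/3)*(-3))*t = 3*F - t = -t + 3*F)
(S(-5, 4) - q(-2))*C(A(-3, 1)) - 1*(-1002) = ((-1*4 + 3*(-5)) - 8*(-2)*(6 - 2))*5 - 1*(-1002) = ((-4 - 15) - 8*(-2)*4)*5 + 1002 = (-19 - 1*(-64))*5 + 1002 = (-19 + 64)*5 + 1002 = 45*5 + 1002 = 225 + 1002 = 1227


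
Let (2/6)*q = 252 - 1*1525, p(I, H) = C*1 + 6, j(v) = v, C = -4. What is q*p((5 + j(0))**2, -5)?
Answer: -7638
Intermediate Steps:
p(I, H) = 2 (p(I, H) = -4*1 + 6 = -4 + 6 = 2)
q = -3819 (q = 3*(252 - 1*1525) = 3*(252 - 1525) = 3*(-1273) = -3819)
q*p((5 + j(0))**2, -5) = -3819*2 = -7638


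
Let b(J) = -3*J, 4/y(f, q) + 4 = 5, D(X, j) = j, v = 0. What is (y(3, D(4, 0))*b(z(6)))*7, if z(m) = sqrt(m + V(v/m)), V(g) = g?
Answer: -84*sqrt(6) ≈ -205.76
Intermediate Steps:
y(f, q) = 4 (y(f, q) = 4/(-4 + 5) = 4/1 = 4*1 = 4)
z(m) = sqrt(m) (z(m) = sqrt(m + 0/m) = sqrt(m + 0) = sqrt(m))
(y(3, D(4, 0))*b(z(6)))*7 = (4*(-3*sqrt(6)))*7 = -12*sqrt(6)*7 = -84*sqrt(6)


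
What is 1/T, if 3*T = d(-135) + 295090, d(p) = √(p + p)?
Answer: 88527/8707810837 - 9*I*√30/87078108370 ≈ 1.0166e-5 - 5.661e-10*I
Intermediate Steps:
d(p) = √2*√p (d(p) = √(2*p) = √2*√p)
T = 295090/3 + I*√30 (T = (√2*√(-135) + 295090)/3 = (√2*(3*I*√15) + 295090)/3 = (3*I*√30 + 295090)/3 = (295090 + 3*I*√30)/3 = 295090/3 + I*√30 ≈ 98363.0 + 5.4772*I)
1/T = 1/(295090/3 + I*√30)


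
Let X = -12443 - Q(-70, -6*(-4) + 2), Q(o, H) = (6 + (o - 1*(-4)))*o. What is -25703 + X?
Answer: -42346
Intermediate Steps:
Q(o, H) = o*(10 + o) (Q(o, H) = (6 + (o + 4))*o = (6 + (4 + o))*o = (10 + o)*o = o*(10 + o))
X = -16643 (X = -12443 - (-70)*(10 - 70) = -12443 - (-70)*(-60) = -12443 - 1*4200 = -12443 - 4200 = -16643)
-25703 + X = -25703 - 16643 = -42346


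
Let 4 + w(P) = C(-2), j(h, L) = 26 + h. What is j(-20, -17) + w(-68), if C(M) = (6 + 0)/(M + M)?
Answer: 1/2 ≈ 0.50000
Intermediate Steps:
C(M) = 3/M (C(M) = 6/((2*M)) = 6*(1/(2*M)) = 3/M)
w(P) = -11/2 (w(P) = -4 + 3/(-2) = -4 + 3*(-1/2) = -4 - 3/2 = -11/2)
j(-20, -17) + w(-68) = (26 - 20) - 11/2 = 6 - 11/2 = 1/2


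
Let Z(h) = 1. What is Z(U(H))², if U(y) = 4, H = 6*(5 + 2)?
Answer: 1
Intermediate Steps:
H = 42 (H = 6*7 = 42)
Z(U(H))² = 1² = 1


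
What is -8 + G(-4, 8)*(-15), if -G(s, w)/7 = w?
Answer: 832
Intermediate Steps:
G(s, w) = -7*w
-8 + G(-4, 8)*(-15) = -8 - 7*8*(-15) = -8 - 56*(-15) = -8 + 840 = 832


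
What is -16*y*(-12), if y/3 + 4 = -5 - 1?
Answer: -5760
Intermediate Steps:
y = -30 (y = -12 + 3*(-5 - 1) = -12 + 3*(-6) = -12 - 18 = -30)
-16*y*(-12) = -16*(-30)*(-12) = 480*(-12) = -5760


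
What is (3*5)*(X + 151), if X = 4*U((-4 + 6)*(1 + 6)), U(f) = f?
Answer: 3105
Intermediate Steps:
X = 56 (X = 4*((-4 + 6)*(1 + 6)) = 4*(2*7) = 4*14 = 56)
(3*5)*(X + 151) = (3*5)*(56 + 151) = 15*207 = 3105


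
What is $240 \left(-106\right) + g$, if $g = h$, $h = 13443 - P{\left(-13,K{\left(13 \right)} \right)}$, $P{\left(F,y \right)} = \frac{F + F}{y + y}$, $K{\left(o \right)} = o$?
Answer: $-11996$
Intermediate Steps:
$P{\left(F,y \right)} = \frac{F}{y}$ ($P{\left(F,y \right)} = \frac{2 F}{2 y} = 2 F \frac{1}{2 y} = \frac{F}{y}$)
$h = 13444$ ($h = 13443 - - \frac{13}{13} = 13443 - \left(-13\right) \frac{1}{13} = 13443 - -1 = 13443 + 1 = 13444$)
$g = 13444$
$240 \left(-106\right) + g = 240 \left(-106\right) + 13444 = -25440 + 13444 = -11996$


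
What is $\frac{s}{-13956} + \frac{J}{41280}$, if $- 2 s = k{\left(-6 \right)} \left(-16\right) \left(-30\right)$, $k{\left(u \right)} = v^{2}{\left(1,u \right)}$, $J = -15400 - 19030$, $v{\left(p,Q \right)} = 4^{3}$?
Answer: $\frac{334161551}{4800864} \approx 69.604$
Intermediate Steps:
$v{\left(p,Q \right)} = 64$
$J = -34430$ ($J = -15400 - 19030 = -34430$)
$k{\left(u \right)} = 4096$ ($k{\left(u \right)} = 64^{2} = 4096$)
$s = -983040$ ($s = - \frac{4096 \left(-16\right) \left(-30\right)}{2} = - \frac{\left(-65536\right) \left(-30\right)}{2} = \left(- \frac{1}{2}\right) 1966080 = -983040$)
$\frac{s}{-13956} + \frac{J}{41280} = - \frac{983040}{-13956} - \frac{34430}{41280} = \left(-983040\right) \left(- \frac{1}{13956}\right) - \frac{3443}{4128} = \frac{81920}{1163} - \frac{3443}{4128} = \frac{334161551}{4800864}$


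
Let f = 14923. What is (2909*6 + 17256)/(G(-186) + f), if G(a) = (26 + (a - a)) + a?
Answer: 11570/4921 ≈ 2.3511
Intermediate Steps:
G(a) = 26 + a (G(a) = (26 + 0) + a = 26 + a)
(2909*6 + 17256)/(G(-186) + f) = (2909*6 + 17256)/((26 - 186) + 14923) = (17454 + 17256)/(-160 + 14923) = 34710/14763 = 34710*(1/14763) = 11570/4921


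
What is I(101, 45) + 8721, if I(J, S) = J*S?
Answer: 13266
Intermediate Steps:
I(101, 45) + 8721 = 101*45 + 8721 = 4545 + 8721 = 13266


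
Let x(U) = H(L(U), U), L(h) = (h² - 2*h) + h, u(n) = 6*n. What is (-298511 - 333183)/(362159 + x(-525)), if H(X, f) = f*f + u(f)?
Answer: -45121/45331 ≈ -0.99537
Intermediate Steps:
L(h) = h² - h
H(X, f) = f² + 6*f (H(X, f) = f*f + 6*f = f² + 6*f)
x(U) = U*(6 + U)
(-298511 - 333183)/(362159 + x(-525)) = (-298511 - 333183)/(362159 - 525*(6 - 525)) = -631694/(362159 - 525*(-519)) = -631694/(362159 + 272475) = -631694/634634 = -631694*1/634634 = -45121/45331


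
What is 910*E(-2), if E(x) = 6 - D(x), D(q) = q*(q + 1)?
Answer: 3640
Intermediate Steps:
D(q) = q*(1 + q)
E(x) = 6 - x*(1 + x)
910*E(-2) = 910*(6 - 1*(-2)*(1 - 2)) = 910*(6 - 1*(-2)*(-1)) = 910*(6 - 2) = 910*4 = 3640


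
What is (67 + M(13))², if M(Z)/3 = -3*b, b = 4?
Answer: 961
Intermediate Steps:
M(Z) = -36 (M(Z) = 3*(-3*4) = 3*(-12) = -36)
(67 + M(13))² = (67 - 36)² = 31² = 961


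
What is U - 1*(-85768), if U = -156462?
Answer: -70694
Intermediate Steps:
U - 1*(-85768) = -156462 - 1*(-85768) = -156462 + 85768 = -70694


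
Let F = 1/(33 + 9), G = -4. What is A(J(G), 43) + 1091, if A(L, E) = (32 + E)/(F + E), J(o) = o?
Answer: 1974587/1807 ≈ 1092.7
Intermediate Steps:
F = 1/42 ≈ 0.023810
A(L, E) = (32 + E)/(1/42 + E)
A(J(G), 43) + 1091 = 42*(32 + 43)/(1 + 42*43) + 1091 = 42*75/(1 + 1806) + 1091 = 42*75/1807 + 1091 = 42*(1/1807)*75 + 1091 = 3150/1807 + 1091 = 1974587/1807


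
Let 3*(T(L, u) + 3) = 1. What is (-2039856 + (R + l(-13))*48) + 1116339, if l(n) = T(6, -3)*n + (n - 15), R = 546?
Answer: -896989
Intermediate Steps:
T(L, u) = -8/3 (T(L, u) = -3 + (⅓)*1 = -3 + ⅓ = -8/3)
l(n) = -15 - 5*n/3 (l(n) = -8*n/3 + (n - 15) = -8*n/3 + (-15 + n) = -15 - 5*n/3)
(-2039856 + (R + l(-13))*48) + 1116339 = (-2039856 + (546 + (-15 - 5/3*(-13)))*48) + 1116339 = (-2039856 + (546 + (-15 + 65/3))*48) + 1116339 = (-2039856 + (546 + 20/3)*48) + 1116339 = (-2039856 + (1658/3)*48) + 1116339 = (-2039856 + 26528) + 1116339 = -2013328 + 1116339 = -896989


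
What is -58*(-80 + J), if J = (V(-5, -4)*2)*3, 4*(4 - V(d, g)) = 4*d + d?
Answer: 1073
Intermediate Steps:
V(d, g) = 4 - 5*d/4 (V(d, g) = 4 - (4*d + d)/4 = 4 - 5*d/4)
J = 123/2 (J = ((4 - 5/4*(-5))*2)*3 = ((4 + 25/4)*2)*3 = ((41/4)*2)*3 = (41/2)*3 = 123/2 ≈ 61.500)
-58*(-80 + J) = -58*(-80 + 123/2) = -58*(-37/2) = 1073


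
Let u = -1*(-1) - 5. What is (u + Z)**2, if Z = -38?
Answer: 1764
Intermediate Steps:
u = -4 (u = 1 - 5 = -4)
(u + Z)**2 = (-4 - 38)**2 = (-42)**2 = 1764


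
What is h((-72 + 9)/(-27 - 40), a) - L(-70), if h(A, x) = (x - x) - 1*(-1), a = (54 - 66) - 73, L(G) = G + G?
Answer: 141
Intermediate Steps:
L(G) = 2*G
a = -85 (a = -12 - 73 = -85)
h(A, x) = 1 (h(A, x) = 0 + 1 = 1)
h((-72 + 9)/(-27 - 40), a) - L(-70) = 1 - 2*(-70) = 1 - 1*(-140) = 1 + 140 = 141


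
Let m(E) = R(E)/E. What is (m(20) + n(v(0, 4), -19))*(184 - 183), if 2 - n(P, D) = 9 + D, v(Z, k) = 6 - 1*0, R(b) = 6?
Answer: 123/10 ≈ 12.300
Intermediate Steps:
v(Z, k) = 6 (v(Z, k) = 6 + 0 = 6)
m(E) = 6/E
n(P, D) = -7 - D (n(P, D) = 2 - (9 + D) = 2 + (-9 - D) = -7 - D)
(m(20) + n(v(0, 4), -19))*(184 - 183) = (6/20 + (-7 - 1*(-19)))*(184 - 183) = (6*(1/20) + (-7 + 19))*1 = (3/10 + 12)*1 = (123/10)*1 = 123/10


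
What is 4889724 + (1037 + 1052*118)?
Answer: 5014897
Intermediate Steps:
4889724 + (1037 + 1052*118) = 4889724 + (1037 + 124136) = 4889724 + 125173 = 5014897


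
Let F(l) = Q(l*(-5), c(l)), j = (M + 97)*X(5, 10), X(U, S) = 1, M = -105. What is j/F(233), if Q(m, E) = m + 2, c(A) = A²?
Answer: 8/1163 ≈ 0.0068788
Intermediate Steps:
Q(m, E) = 2 + m
j = -8 (j = (-105 + 97)*1 = -8*1 = -8)
F(l) = 2 - 5*l (F(l) = 2 + l*(-5) = 2 - 5*l)
j/F(233) = -8/(2 - 5*233) = -8/(2 - 1165) = -8/(-1163) = -8*(-1/1163) = 8/1163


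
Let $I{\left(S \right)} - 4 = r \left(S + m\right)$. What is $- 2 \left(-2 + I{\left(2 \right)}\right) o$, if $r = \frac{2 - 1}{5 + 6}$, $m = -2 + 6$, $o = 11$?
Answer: $-56$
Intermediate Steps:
$m = 4$
$r = \frac{1}{11}$ ($r = 1 \cdot \frac{1}{11} = \frac{1}{11} \approx 0.090909$)
$I{\left(S \right)} = \frac{48}{11} + \frac{S}{11}$ ($I{\left(S \right)} = 4 + \frac{S + 4}{11} = 4 + \frac{4 + S}{11} = 4 + \left(\frac{4}{11} + \frac{S}{11}\right) = \frac{48}{11} + \frac{S}{11}$)
$- 2 \left(-2 + I{\left(2 \right)}\right) o = - 2 \left(-2 + \left(\frac{48}{11} + \frac{1}{11} \cdot 2\right)\right) 11 = - 2 \left(-2 + \left(\frac{48}{11} + \frac{2}{11}\right)\right) 11 = - 2 \left(-2 + \frac{50}{11}\right) 11 = \left(-2\right) \frac{28}{11} \cdot 11 = \left(- \frac{56}{11}\right) 11 = -56$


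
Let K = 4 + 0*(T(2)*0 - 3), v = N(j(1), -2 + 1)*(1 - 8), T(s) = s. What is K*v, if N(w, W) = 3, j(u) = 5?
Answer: -84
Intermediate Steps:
v = -21 (v = 3*(1 - 8) = 3*(-7) = -21)
K = 4 (K = 4 + 0*(2*0 - 3) = 4 + 0*(0 - 3) = 4 + 0*(-3) = 4 + 0 = 4)
K*v = 4*(-21) = -84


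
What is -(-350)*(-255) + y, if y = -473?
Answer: -89723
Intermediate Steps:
-(-350)*(-255) + y = -(-350)*(-255) - 473 = -350*255 - 473 = -89250 - 473 = -89723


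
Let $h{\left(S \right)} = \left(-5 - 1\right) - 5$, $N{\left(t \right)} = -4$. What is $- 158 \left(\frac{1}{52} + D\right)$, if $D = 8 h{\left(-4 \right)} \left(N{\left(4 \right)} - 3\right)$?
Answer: $- \frac{2530607}{26} \approx -97331.0$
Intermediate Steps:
$h{\left(S \right)} = -11$ ($h{\left(S \right)} = -6 - 5 = -11$)
$D = 616$ ($D = 8 \left(- 11 \left(-4 - 3\right)\right) = 8 \left(\left(-11\right) \left(-7\right)\right) = 8 \cdot 77 = 616$)
$- 158 \left(\frac{1}{52} + D\right) = - 158 \left(\frac{1}{52} + 616\right) = \left(-158\right) \frac{32033}{52} = - \frac{2530607}{26}$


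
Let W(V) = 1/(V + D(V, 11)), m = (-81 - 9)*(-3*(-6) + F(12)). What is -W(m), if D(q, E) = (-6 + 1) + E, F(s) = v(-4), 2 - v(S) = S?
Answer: 1/2154 ≈ 0.00046425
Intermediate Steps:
v(S) = 2 - S
F(s) = 6 (F(s) = 2 - 1*(-4) = 2 + 4 = 6)
D(q, E) = -5 + E
m = -2160 (m = (-81 - 9)*(-3*(-6) + 6) = -90*(18 + 6) = -90*24 = -2160)
W(V) = 1/(6 + V) (W(V) = 1/(V + (-5 + 11)) = 1/(V + 6) = 1/(6 + V))
-W(m) = -1/(6 - 2160) = -1/(-2154) = -1*(-1/2154) = 1/2154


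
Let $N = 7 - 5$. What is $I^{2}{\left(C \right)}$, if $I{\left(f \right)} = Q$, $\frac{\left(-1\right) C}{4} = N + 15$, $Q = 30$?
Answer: $900$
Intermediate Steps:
$N = 2$ ($N = 7 - 5 = 2$)
$C = -68$ ($C = - 4 \left(2 + 15\right) = \left(-4\right) 17 = -68$)
$I{\left(f \right)} = 30$
$I^{2}{\left(C \right)} = 30^{2} = 900$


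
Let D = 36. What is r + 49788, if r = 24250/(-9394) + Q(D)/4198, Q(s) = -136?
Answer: 490834271593/9859003 ≈ 49785.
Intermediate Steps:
r = -25769771/9859003 (r = 24250/(-9394) - 136/4198 = 24250*(-1/9394) - 136*1/4198 = -12125/4697 - 68/2099 = -25769771/9859003 ≈ -2.6138)
r + 49788 = -25769771/9859003 + 49788 = 490834271593/9859003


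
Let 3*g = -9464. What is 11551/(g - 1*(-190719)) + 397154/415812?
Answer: 118942454479/116987250858 ≈ 1.0167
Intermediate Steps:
g = -9464/3 (g = (⅓)*(-9464) = -9464/3 ≈ -3154.7)
11551/(g - 1*(-190719)) + 397154/415812 = 11551/(-9464/3 - 1*(-190719)) + 397154/415812 = 11551/(-9464/3 + 190719) + 397154*(1/415812) = 11551/(562693/3) + 198577/207906 = 11551*(3/562693) + 198577/207906 = 34653/562693 + 198577/207906 = 118942454479/116987250858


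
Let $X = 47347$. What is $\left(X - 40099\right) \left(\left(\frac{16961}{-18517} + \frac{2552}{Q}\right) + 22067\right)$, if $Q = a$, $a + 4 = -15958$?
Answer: $\frac{23635687704207648}{147784177} \approx 1.5993 \cdot 10^{8}$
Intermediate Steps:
$a = -15962$ ($a = -4 - 15958 = -15962$)
$Q = -15962$
$\left(X - 40099\right) \left(\left(\frac{16961}{-18517} + \frac{2552}{Q}\right) + 22067\right) = \left(47347 - 40099\right) \left(\left(\frac{16961}{-18517} + \frac{2552}{-15962}\right) + 22067\right) = 7248 \left(\left(16961 \left(- \frac{1}{18517}\right) + 2552 \left(- \frac{1}{15962}\right)\right) + 22067\right) = 7248 \left(\left(- \frac{16961}{18517} - \frac{1276}{7981}\right) + 22067\right) = 7248 \left(- \frac{158993433}{147784177} + 22067\right) = 7248 \cdot \frac{3260994440426}{147784177} = \frac{23635687704207648}{147784177}$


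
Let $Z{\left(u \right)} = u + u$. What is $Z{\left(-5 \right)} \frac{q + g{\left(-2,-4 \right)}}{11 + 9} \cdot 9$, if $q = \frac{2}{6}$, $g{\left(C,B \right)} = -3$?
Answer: $12$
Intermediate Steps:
$Z{\left(u \right)} = 2 u$
$q = \frac{1}{3}$ ($q = 2 \cdot \frac{1}{6} = \frac{1}{3} \approx 0.33333$)
$Z{\left(-5 \right)} \frac{q + g{\left(-2,-4 \right)}}{11 + 9} \cdot 9 = 2 \left(-5\right) \frac{\frac{1}{3} - 3}{11 + 9} \cdot 9 = - 10 \left(- \frac{8}{3 \cdot 20}\right) 9 = - 10 \left(\left(- \frac{8}{3}\right) \frac{1}{20}\right) 9 = \left(-10\right) \left(- \frac{2}{15}\right) 9 = \frac{4}{3} \cdot 9 = 12$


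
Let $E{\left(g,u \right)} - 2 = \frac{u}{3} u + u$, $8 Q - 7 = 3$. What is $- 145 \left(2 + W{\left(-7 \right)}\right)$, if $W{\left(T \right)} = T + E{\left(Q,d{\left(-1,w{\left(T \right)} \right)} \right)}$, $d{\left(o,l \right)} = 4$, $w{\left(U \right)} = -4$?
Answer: $- \frac{2755}{3} \approx -918.33$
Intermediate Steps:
$Q = \frac{5}{4}$ ($Q = \frac{7}{8} + \frac{1}{8} \cdot 3 = \frac{7}{8} + \frac{3}{8} = \frac{5}{4} \approx 1.25$)
$E{\left(g,u \right)} = 2 + u + \frac{u^{2}}{3}$ ($E{\left(g,u \right)} = 2 + \left(\frac{u}{3} u + u\right) = 2 + \left(\frac{u^{2}}{3} + u\right) = 2 + \left(u + \frac{u^{2}}{3}\right) = 2 + u + \frac{u^{2}}{3}$)
$W{\left(T \right)} = \frac{34}{3} + T$ ($W{\left(T \right)} = T + \left(2 + 4 + \frac{4^{2}}{3}\right) = T + \left(2 + 4 + \frac{1}{3} \cdot 16\right) = T + \left(2 + 4 + \frac{16}{3}\right) = T + \frac{34}{3} = \frac{34}{3} + T$)
$- 145 \left(2 + W{\left(-7 \right)}\right) = - 145 \left(2 + \left(\frac{34}{3} - 7\right)\right) = - 145 \left(2 + \frac{13}{3}\right) = \left(-145\right) \frac{19}{3} = - \frac{2755}{3}$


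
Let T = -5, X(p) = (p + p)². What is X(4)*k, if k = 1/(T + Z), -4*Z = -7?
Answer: -256/13 ≈ -19.692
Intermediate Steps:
Z = 7/4 (Z = -¼*(-7) = 7/4 ≈ 1.7500)
X(p) = 4*p² (X(p) = (2*p)² = 4*p²)
k = -4/13 (k = 1/(-5 + 7/4) = 1/(-13/4) = -4/13 ≈ -0.30769)
X(4)*k = (4*4²)*(-4/13) = (4*16)*(-4/13) = 64*(-4/13) = -256/13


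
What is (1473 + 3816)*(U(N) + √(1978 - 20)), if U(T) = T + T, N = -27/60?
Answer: -47601/10 + 5289*√1958 ≈ 2.2927e+5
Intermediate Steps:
N = -9/20 (N = -27*1/60 = -9/20 ≈ -0.45000)
U(T) = 2*T
(1473 + 3816)*(U(N) + √(1978 - 20)) = (1473 + 3816)*(2*(-9/20) + √(1978 - 20)) = 5289*(-9/10 + √1958) = -47601/10 + 5289*√1958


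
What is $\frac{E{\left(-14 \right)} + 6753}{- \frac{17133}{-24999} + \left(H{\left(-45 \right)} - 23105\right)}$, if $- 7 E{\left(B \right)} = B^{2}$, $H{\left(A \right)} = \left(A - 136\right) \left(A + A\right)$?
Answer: $- \frac{56039425}{56783684} \approx -0.98689$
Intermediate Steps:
$H{\left(A \right)} = 2 A \left(-136 + A\right)$ ($H{\left(A \right)} = \left(-136 + A\right) 2 A = 2 A \left(-136 + A\right)$)
$E{\left(B \right)} = - \frac{B^{2}}{7}$
$\frac{E{\left(-14 \right)} + 6753}{- \frac{17133}{-24999} + \left(H{\left(-45 \right)} - 23105\right)} = \frac{- \frac{\left(-14\right)^{2}}{7} + 6753}{- \frac{17133}{-24999} - \left(23105 + 90 \left(-136 - 45\right)\right)} = \frac{\left(- \frac{1}{7}\right) 196 + 6753}{\left(-17133\right) \left(- \frac{1}{24999}\right) - \left(23105 + 90 \left(-181\right)\right)} = \frac{-28 + 6753}{\frac{5711}{8333} + \left(16290 - 23105\right)} = \frac{6725}{\frac{5711}{8333} - 6815} = \frac{6725}{- \frac{56783684}{8333}} = 6725 \left(- \frac{8333}{56783684}\right) = - \frac{56039425}{56783684}$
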